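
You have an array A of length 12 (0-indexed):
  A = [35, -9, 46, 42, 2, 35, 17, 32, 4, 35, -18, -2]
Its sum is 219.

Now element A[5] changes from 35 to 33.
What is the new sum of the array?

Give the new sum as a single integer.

Old value at index 5: 35
New value at index 5: 33
Delta = 33 - 35 = -2
New sum = old_sum + delta = 219 + (-2) = 217

Answer: 217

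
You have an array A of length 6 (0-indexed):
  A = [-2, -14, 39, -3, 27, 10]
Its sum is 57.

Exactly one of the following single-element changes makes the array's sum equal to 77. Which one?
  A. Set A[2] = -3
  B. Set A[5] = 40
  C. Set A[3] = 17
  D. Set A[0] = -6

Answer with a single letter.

Answer: C

Derivation:
Option A: A[2] 39->-3, delta=-42, new_sum=57+(-42)=15
Option B: A[5] 10->40, delta=30, new_sum=57+(30)=87
Option C: A[3] -3->17, delta=20, new_sum=57+(20)=77 <-- matches target
Option D: A[0] -2->-6, delta=-4, new_sum=57+(-4)=53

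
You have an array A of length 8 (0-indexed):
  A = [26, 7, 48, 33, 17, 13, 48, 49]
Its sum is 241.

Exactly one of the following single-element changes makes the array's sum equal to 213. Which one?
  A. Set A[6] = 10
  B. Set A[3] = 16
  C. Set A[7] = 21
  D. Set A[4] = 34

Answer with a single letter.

Option A: A[6] 48->10, delta=-38, new_sum=241+(-38)=203
Option B: A[3] 33->16, delta=-17, new_sum=241+(-17)=224
Option C: A[7] 49->21, delta=-28, new_sum=241+(-28)=213 <-- matches target
Option D: A[4] 17->34, delta=17, new_sum=241+(17)=258

Answer: C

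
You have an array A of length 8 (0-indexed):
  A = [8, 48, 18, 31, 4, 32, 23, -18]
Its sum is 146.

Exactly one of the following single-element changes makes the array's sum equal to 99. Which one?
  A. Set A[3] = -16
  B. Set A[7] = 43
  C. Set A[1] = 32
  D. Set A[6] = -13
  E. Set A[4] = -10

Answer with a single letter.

Option A: A[3] 31->-16, delta=-47, new_sum=146+(-47)=99 <-- matches target
Option B: A[7] -18->43, delta=61, new_sum=146+(61)=207
Option C: A[1] 48->32, delta=-16, new_sum=146+(-16)=130
Option D: A[6] 23->-13, delta=-36, new_sum=146+(-36)=110
Option E: A[4] 4->-10, delta=-14, new_sum=146+(-14)=132

Answer: A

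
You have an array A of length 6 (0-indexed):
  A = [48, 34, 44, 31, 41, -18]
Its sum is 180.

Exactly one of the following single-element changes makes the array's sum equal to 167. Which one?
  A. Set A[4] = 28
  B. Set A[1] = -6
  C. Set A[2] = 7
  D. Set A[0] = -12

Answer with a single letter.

Option A: A[4] 41->28, delta=-13, new_sum=180+(-13)=167 <-- matches target
Option B: A[1] 34->-6, delta=-40, new_sum=180+(-40)=140
Option C: A[2] 44->7, delta=-37, new_sum=180+(-37)=143
Option D: A[0] 48->-12, delta=-60, new_sum=180+(-60)=120

Answer: A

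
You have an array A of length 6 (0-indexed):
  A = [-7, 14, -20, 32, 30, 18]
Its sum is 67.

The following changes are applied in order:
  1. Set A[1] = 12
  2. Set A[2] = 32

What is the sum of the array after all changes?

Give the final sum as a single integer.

Initial sum: 67
Change 1: A[1] 14 -> 12, delta = -2, sum = 65
Change 2: A[2] -20 -> 32, delta = 52, sum = 117

Answer: 117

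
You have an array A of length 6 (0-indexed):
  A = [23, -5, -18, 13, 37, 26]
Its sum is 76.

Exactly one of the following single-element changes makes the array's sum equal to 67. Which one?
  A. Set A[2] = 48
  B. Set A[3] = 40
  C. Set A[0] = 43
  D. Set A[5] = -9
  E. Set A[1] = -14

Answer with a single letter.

Answer: E

Derivation:
Option A: A[2] -18->48, delta=66, new_sum=76+(66)=142
Option B: A[3] 13->40, delta=27, new_sum=76+(27)=103
Option C: A[0] 23->43, delta=20, new_sum=76+(20)=96
Option D: A[5] 26->-9, delta=-35, new_sum=76+(-35)=41
Option E: A[1] -5->-14, delta=-9, new_sum=76+(-9)=67 <-- matches target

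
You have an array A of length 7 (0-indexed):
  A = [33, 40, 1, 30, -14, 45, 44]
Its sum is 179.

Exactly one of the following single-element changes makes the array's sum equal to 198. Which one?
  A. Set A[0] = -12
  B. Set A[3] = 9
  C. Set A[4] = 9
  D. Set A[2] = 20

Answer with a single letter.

Answer: D

Derivation:
Option A: A[0] 33->-12, delta=-45, new_sum=179+(-45)=134
Option B: A[3] 30->9, delta=-21, new_sum=179+(-21)=158
Option C: A[4] -14->9, delta=23, new_sum=179+(23)=202
Option D: A[2] 1->20, delta=19, new_sum=179+(19)=198 <-- matches target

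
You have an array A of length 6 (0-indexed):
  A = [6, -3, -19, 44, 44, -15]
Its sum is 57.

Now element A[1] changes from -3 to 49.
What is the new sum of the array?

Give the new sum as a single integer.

Old value at index 1: -3
New value at index 1: 49
Delta = 49 - -3 = 52
New sum = old_sum + delta = 57 + (52) = 109

Answer: 109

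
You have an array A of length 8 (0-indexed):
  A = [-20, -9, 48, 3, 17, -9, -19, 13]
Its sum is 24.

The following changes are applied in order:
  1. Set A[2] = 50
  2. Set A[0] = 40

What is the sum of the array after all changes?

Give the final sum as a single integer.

Initial sum: 24
Change 1: A[2] 48 -> 50, delta = 2, sum = 26
Change 2: A[0] -20 -> 40, delta = 60, sum = 86

Answer: 86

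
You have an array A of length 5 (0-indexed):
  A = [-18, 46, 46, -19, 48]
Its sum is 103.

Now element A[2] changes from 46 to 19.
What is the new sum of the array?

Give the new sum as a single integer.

Old value at index 2: 46
New value at index 2: 19
Delta = 19 - 46 = -27
New sum = old_sum + delta = 103 + (-27) = 76

Answer: 76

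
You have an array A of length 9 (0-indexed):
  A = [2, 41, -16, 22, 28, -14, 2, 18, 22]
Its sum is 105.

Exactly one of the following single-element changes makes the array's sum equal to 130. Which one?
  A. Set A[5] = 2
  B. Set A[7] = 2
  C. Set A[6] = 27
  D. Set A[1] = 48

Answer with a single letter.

Answer: C

Derivation:
Option A: A[5] -14->2, delta=16, new_sum=105+(16)=121
Option B: A[7] 18->2, delta=-16, new_sum=105+(-16)=89
Option C: A[6] 2->27, delta=25, new_sum=105+(25)=130 <-- matches target
Option D: A[1] 41->48, delta=7, new_sum=105+(7)=112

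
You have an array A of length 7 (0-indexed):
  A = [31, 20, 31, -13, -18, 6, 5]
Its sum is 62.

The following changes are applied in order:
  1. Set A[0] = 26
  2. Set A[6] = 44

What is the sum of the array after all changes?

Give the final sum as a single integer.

Initial sum: 62
Change 1: A[0] 31 -> 26, delta = -5, sum = 57
Change 2: A[6] 5 -> 44, delta = 39, sum = 96

Answer: 96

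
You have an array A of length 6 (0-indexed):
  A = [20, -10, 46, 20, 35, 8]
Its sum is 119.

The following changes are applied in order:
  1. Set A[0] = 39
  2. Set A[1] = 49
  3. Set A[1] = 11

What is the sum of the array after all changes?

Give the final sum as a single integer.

Initial sum: 119
Change 1: A[0] 20 -> 39, delta = 19, sum = 138
Change 2: A[1] -10 -> 49, delta = 59, sum = 197
Change 3: A[1] 49 -> 11, delta = -38, sum = 159

Answer: 159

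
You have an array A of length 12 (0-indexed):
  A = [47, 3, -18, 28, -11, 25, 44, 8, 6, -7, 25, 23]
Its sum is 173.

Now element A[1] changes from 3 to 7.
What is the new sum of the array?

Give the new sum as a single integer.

Answer: 177

Derivation:
Old value at index 1: 3
New value at index 1: 7
Delta = 7 - 3 = 4
New sum = old_sum + delta = 173 + (4) = 177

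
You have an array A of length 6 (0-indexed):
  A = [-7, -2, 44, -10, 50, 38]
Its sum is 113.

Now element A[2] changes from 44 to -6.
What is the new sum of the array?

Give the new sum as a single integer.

Old value at index 2: 44
New value at index 2: -6
Delta = -6 - 44 = -50
New sum = old_sum + delta = 113 + (-50) = 63

Answer: 63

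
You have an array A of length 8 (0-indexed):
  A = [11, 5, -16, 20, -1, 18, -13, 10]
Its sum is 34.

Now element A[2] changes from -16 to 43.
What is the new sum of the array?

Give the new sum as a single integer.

Answer: 93

Derivation:
Old value at index 2: -16
New value at index 2: 43
Delta = 43 - -16 = 59
New sum = old_sum + delta = 34 + (59) = 93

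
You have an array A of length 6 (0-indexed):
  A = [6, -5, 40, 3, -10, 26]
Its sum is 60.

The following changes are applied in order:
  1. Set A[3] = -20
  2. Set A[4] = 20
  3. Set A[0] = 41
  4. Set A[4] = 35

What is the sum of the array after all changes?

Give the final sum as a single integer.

Answer: 117

Derivation:
Initial sum: 60
Change 1: A[3] 3 -> -20, delta = -23, sum = 37
Change 2: A[4] -10 -> 20, delta = 30, sum = 67
Change 3: A[0] 6 -> 41, delta = 35, sum = 102
Change 4: A[4] 20 -> 35, delta = 15, sum = 117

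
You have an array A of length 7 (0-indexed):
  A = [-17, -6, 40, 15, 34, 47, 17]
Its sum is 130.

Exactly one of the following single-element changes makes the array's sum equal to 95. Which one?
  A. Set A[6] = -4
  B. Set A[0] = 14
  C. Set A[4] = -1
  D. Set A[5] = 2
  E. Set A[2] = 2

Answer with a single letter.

Option A: A[6] 17->-4, delta=-21, new_sum=130+(-21)=109
Option B: A[0] -17->14, delta=31, new_sum=130+(31)=161
Option C: A[4] 34->-1, delta=-35, new_sum=130+(-35)=95 <-- matches target
Option D: A[5] 47->2, delta=-45, new_sum=130+(-45)=85
Option E: A[2] 40->2, delta=-38, new_sum=130+(-38)=92

Answer: C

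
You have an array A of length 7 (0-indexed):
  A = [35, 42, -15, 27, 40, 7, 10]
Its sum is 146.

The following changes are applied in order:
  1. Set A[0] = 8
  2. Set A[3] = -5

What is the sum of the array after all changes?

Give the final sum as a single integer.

Answer: 87

Derivation:
Initial sum: 146
Change 1: A[0] 35 -> 8, delta = -27, sum = 119
Change 2: A[3] 27 -> -5, delta = -32, sum = 87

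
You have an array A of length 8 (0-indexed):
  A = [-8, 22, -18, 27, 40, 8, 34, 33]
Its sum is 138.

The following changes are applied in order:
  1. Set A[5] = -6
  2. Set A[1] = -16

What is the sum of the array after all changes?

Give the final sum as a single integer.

Answer: 86

Derivation:
Initial sum: 138
Change 1: A[5] 8 -> -6, delta = -14, sum = 124
Change 2: A[1] 22 -> -16, delta = -38, sum = 86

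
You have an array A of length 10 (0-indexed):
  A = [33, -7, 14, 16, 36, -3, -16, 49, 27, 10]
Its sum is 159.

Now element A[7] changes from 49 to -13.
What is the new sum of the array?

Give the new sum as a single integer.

Old value at index 7: 49
New value at index 7: -13
Delta = -13 - 49 = -62
New sum = old_sum + delta = 159 + (-62) = 97

Answer: 97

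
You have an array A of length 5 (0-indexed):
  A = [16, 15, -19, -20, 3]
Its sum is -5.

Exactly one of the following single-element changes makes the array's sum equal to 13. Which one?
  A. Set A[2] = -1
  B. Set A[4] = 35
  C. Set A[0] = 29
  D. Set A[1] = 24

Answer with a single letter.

Answer: A

Derivation:
Option A: A[2] -19->-1, delta=18, new_sum=-5+(18)=13 <-- matches target
Option B: A[4] 3->35, delta=32, new_sum=-5+(32)=27
Option C: A[0] 16->29, delta=13, new_sum=-5+(13)=8
Option D: A[1] 15->24, delta=9, new_sum=-5+(9)=4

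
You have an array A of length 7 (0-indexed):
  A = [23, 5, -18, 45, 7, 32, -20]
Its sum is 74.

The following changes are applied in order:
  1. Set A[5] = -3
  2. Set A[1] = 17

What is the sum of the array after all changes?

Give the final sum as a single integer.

Initial sum: 74
Change 1: A[5] 32 -> -3, delta = -35, sum = 39
Change 2: A[1] 5 -> 17, delta = 12, sum = 51

Answer: 51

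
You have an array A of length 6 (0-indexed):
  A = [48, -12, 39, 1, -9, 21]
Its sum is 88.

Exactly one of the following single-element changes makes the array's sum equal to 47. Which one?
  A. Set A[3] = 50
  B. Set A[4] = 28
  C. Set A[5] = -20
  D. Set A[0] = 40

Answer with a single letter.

Answer: C

Derivation:
Option A: A[3] 1->50, delta=49, new_sum=88+(49)=137
Option B: A[4] -9->28, delta=37, new_sum=88+(37)=125
Option C: A[5] 21->-20, delta=-41, new_sum=88+(-41)=47 <-- matches target
Option D: A[0] 48->40, delta=-8, new_sum=88+(-8)=80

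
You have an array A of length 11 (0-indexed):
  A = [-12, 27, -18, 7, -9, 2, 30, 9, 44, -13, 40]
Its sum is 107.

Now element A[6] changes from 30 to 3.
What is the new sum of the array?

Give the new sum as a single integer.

Old value at index 6: 30
New value at index 6: 3
Delta = 3 - 30 = -27
New sum = old_sum + delta = 107 + (-27) = 80

Answer: 80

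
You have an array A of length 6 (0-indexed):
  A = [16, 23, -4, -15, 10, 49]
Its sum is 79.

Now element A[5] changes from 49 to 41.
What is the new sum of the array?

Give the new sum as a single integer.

Answer: 71

Derivation:
Old value at index 5: 49
New value at index 5: 41
Delta = 41 - 49 = -8
New sum = old_sum + delta = 79 + (-8) = 71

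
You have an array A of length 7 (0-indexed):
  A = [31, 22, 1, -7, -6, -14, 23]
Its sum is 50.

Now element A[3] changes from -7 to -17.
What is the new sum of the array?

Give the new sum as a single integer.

Answer: 40

Derivation:
Old value at index 3: -7
New value at index 3: -17
Delta = -17 - -7 = -10
New sum = old_sum + delta = 50 + (-10) = 40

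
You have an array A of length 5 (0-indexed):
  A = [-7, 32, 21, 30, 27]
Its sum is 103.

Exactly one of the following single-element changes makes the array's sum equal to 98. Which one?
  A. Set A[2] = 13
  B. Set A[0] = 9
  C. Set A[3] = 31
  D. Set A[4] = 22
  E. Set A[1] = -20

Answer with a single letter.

Option A: A[2] 21->13, delta=-8, new_sum=103+(-8)=95
Option B: A[0] -7->9, delta=16, new_sum=103+(16)=119
Option C: A[3] 30->31, delta=1, new_sum=103+(1)=104
Option D: A[4] 27->22, delta=-5, new_sum=103+(-5)=98 <-- matches target
Option E: A[1] 32->-20, delta=-52, new_sum=103+(-52)=51

Answer: D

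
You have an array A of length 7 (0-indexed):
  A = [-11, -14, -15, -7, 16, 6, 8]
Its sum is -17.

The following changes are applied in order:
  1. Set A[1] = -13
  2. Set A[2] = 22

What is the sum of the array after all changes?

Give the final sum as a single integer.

Initial sum: -17
Change 1: A[1] -14 -> -13, delta = 1, sum = -16
Change 2: A[2] -15 -> 22, delta = 37, sum = 21

Answer: 21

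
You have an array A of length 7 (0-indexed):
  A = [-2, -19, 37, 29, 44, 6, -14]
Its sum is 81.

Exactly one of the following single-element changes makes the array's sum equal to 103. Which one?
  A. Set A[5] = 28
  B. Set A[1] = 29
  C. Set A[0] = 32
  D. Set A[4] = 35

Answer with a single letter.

Answer: A

Derivation:
Option A: A[5] 6->28, delta=22, new_sum=81+(22)=103 <-- matches target
Option B: A[1] -19->29, delta=48, new_sum=81+(48)=129
Option C: A[0] -2->32, delta=34, new_sum=81+(34)=115
Option D: A[4] 44->35, delta=-9, new_sum=81+(-9)=72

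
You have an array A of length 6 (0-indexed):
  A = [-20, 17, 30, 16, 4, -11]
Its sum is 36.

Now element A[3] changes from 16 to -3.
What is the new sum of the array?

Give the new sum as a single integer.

Answer: 17

Derivation:
Old value at index 3: 16
New value at index 3: -3
Delta = -3 - 16 = -19
New sum = old_sum + delta = 36 + (-19) = 17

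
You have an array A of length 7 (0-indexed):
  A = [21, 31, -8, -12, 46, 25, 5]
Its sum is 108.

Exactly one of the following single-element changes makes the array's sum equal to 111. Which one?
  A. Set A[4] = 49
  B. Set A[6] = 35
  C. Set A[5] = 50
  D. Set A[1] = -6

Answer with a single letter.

Answer: A

Derivation:
Option A: A[4] 46->49, delta=3, new_sum=108+(3)=111 <-- matches target
Option B: A[6] 5->35, delta=30, new_sum=108+(30)=138
Option C: A[5] 25->50, delta=25, new_sum=108+(25)=133
Option D: A[1] 31->-6, delta=-37, new_sum=108+(-37)=71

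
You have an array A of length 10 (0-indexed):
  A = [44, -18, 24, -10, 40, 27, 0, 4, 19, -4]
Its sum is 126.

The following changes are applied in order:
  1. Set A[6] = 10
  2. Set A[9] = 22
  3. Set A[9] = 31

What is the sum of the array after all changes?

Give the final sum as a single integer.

Answer: 171

Derivation:
Initial sum: 126
Change 1: A[6] 0 -> 10, delta = 10, sum = 136
Change 2: A[9] -4 -> 22, delta = 26, sum = 162
Change 3: A[9] 22 -> 31, delta = 9, sum = 171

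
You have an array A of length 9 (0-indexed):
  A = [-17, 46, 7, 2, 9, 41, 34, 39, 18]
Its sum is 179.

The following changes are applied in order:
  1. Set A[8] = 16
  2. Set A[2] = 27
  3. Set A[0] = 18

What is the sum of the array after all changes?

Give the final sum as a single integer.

Initial sum: 179
Change 1: A[8] 18 -> 16, delta = -2, sum = 177
Change 2: A[2] 7 -> 27, delta = 20, sum = 197
Change 3: A[0] -17 -> 18, delta = 35, sum = 232

Answer: 232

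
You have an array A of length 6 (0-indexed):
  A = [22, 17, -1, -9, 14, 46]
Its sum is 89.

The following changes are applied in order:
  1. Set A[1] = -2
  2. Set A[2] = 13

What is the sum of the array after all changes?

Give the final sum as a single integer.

Initial sum: 89
Change 1: A[1] 17 -> -2, delta = -19, sum = 70
Change 2: A[2] -1 -> 13, delta = 14, sum = 84

Answer: 84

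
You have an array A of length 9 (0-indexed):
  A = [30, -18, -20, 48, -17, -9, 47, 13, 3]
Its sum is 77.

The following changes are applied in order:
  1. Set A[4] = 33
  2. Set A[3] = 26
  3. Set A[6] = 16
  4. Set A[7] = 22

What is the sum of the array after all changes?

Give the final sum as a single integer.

Answer: 83

Derivation:
Initial sum: 77
Change 1: A[4] -17 -> 33, delta = 50, sum = 127
Change 2: A[3] 48 -> 26, delta = -22, sum = 105
Change 3: A[6] 47 -> 16, delta = -31, sum = 74
Change 4: A[7] 13 -> 22, delta = 9, sum = 83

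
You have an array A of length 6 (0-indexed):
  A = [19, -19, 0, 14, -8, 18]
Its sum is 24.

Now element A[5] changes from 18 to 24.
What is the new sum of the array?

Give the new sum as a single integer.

Old value at index 5: 18
New value at index 5: 24
Delta = 24 - 18 = 6
New sum = old_sum + delta = 24 + (6) = 30

Answer: 30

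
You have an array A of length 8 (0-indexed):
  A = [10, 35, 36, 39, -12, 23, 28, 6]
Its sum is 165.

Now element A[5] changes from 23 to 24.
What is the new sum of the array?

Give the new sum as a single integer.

Old value at index 5: 23
New value at index 5: 24
Delta = 24 - 23 = 1
New sum = old_sum + delta = 165 + (1) = 166

Answer: 166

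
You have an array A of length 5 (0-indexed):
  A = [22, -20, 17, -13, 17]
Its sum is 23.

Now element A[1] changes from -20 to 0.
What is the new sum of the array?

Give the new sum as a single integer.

Answer: 43

Derivation:
Old value at index 1: -20
New value at index 1: 0
Delta = 0 - -20 = 20
New sum = old_sum + delta = 23 + (20) = 43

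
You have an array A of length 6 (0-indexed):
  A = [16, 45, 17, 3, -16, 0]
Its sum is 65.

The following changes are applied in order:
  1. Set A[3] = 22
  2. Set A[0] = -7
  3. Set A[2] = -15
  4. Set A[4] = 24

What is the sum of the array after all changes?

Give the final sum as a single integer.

Answer: 69

Derivation:
Initial sum: 65
Change 1: A[3] 3 -> 22, delta = 19, sum = 84
Change 2: A[0] 16 -> -7, delta = -23, sum = 61
Change 3: A[2] 17 -> -15, delta = -32, sum = 29
Change 4: A[4] -16 -> 24, delta = 40, sum = 69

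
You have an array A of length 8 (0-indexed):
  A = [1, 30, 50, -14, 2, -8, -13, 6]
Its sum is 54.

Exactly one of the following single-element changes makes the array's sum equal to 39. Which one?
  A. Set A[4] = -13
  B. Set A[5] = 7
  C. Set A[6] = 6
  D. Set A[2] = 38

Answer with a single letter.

Answer: A

Derivation:
Option A: A[4] 2->-13, delta=-15, new_sum=54+(-15)=39 <-- matches target
Option B: A[5] -8->7, delta=15, new_sum=54+(15)=69
Option C: A[6] -13->6, delta=19, new_sum=54+(19)=73
Option D: A[2] 50->38, delta=-12, new_sum=54+(-12)=42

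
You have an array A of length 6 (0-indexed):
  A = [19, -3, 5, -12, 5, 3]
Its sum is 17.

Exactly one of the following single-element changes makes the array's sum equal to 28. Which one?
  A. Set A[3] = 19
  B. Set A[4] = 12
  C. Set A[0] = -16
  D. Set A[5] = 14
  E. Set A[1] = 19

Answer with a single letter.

Option A: A[3] -12->19, delta=31, new_sum=17+(31)=48
Option B: A[4] 5->12, delta=7, new_sum=17+(7)=24
Option C: A[0] 19->-16, delta=-35, new_sum=17+(-35)=-18
Option D: A[5] 3->14, delta=11, new_sum=17+(11)=28 <-- matches target
Option E: A[1] -3->19, delta=22, new_sum=17+(22)=39

Answer: D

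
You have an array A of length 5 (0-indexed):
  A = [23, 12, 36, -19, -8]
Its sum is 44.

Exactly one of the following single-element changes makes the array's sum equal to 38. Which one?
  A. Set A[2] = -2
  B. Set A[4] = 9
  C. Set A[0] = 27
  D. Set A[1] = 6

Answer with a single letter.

Answer: D

Derivation:
Option A: A[2] 36->-2, delta=-38, new_sum=44+(-38)=6
Option B: A[4] -8->9, delta=17, new_sum=44+(17)=61
Option C: A[0] 23->27, delta=4, new_sum=44+(4)=48
Option D: A[1] 12->6, delta=-6, new_sum=44+(-6)=38 <-- matches target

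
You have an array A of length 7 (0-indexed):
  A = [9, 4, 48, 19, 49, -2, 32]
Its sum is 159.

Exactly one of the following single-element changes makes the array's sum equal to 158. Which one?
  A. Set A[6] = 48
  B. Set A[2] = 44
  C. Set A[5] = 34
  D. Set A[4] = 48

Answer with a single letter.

Answer: D

Derivation:
Option A: A[6] 32->48, delta=16, new_sum=159+(16)=175
Option B: A[2] 48->44, delta=-4, new_sum=159+(-4)=155
Option C: A[5] -2->34, delta=36, new_sum=159+(36)=195
Option D: A[4] 49->48, delta=-1, new_sum=159+(-1)=158 <-- matches target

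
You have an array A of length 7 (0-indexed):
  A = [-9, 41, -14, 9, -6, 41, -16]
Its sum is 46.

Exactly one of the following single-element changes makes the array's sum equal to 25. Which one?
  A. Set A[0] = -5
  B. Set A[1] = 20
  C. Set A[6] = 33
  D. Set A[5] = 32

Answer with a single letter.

Option A: A[0] -9->-5, delta=4, new_sum=46+(4)=50
Option B: A[1] 41->20, delta=-21, new_sum=46+(-21)=25 <-- matches target
Option C: A[6] -16->33, delta=49, new_sum=46+(49)=95
Option D: A[5] 41->32, delta=-9, new_sum=46+(-9)=37

Answer: B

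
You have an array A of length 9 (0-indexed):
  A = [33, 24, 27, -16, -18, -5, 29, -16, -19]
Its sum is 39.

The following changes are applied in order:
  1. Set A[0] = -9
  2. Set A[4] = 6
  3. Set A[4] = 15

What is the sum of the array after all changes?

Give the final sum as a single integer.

Answer: 30

Derivation:
Initial sum: 39
Change 1: A[0] 33 -> -9, delta = -42, sum = -3
Change 2: A[4] -18 -> 6, delta = 24, sum = 21
Change 3: A[4] 6 -> 15, delta = 9, sum = 30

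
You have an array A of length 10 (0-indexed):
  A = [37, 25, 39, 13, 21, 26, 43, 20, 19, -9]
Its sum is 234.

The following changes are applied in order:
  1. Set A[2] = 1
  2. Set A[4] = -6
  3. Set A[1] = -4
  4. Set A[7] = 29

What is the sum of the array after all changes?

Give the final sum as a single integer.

Initial sum: 234
Change 1: A[2] 39 -> 1, delta = -38, sum = 196
Change 2: A[4] 21 -> -6, delta = -27, sum = 169
Change 3: A[1] 25 -> -4, delta = -29, sum = 140
Change 4: A[7] 20 -> 29, delta = 9, sum = 149

Answer: 149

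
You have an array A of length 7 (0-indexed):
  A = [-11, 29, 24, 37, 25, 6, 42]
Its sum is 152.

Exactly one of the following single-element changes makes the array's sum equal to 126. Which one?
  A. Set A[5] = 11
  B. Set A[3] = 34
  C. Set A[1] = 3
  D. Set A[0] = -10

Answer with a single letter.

Option A: A[5] 6->11, delta=5, new_sum=152+(5)=157
Option B: A[3] 37->34, delta=-3, new_sum=152+(-3)=149
Option C: A[1] 29->3, delta=-26, new_sum=152+(-26)=126 <-- matches target
Option D: A[0] -11->-10, delta=1, new_sum=152+(1)=153

Answer: C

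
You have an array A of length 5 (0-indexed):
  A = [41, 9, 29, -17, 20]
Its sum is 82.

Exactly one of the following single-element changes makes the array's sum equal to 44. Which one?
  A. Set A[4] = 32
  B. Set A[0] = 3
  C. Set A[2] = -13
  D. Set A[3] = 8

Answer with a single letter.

Option A: A[4] 20->32, delta=12, new_sum=82+(12)=94
Option B: A[0] 41->3, delta=-38, new_sum=82+(-38)=44 <-- matches target
Option C: A[2] 29->-13, delta=-42, new_sum=82+(-42)=40
Option D: A[3] -17->8, delta=25, new_sum=82+(25)=107

Answer: B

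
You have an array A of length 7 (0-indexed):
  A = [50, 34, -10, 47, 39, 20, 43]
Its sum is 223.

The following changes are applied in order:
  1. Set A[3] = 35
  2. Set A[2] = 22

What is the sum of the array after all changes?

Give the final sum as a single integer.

Answer: 243

Derivation:
Initial sum: 223
Change 1: A[3] 47 -> 35, delta = -12, sum = 211
Change 2: A[2] -10 -> 22, delta = 32, sum = 243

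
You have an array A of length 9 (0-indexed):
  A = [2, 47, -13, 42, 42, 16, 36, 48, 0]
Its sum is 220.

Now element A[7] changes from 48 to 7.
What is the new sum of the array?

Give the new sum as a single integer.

Old value at index 7: 48
New value at index 7: 7
Delta = 7 - 48 = -41
New sum = old_sum + delta = 220 + (-41) = 179

Answer: 179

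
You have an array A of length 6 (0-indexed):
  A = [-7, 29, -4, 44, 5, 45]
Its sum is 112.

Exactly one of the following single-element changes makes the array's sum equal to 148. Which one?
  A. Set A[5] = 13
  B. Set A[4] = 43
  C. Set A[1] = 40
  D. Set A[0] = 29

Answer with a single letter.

Option A: A[5] 45->13, delta=-32, new_sum=112+(-32)=80
Option B: A[4] 5->43, delta=38, new_sum=112+(38)=150
Option C: A[1] 29->40, delta=11, new_sum=112+(11)=123
Option D: A[0] -7->29, delta=36, new_sum=112+(36)=148 <-- matches target

Answer: D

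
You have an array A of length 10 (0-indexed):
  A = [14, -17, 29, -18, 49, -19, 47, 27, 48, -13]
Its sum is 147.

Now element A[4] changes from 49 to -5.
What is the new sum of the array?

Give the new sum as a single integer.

Old value at index 4: 49
New value at index 4: -5
Delta = -5 - 49 = -54
New sum = old_sum + delta = 147 + (-54) = 93

Answer: 93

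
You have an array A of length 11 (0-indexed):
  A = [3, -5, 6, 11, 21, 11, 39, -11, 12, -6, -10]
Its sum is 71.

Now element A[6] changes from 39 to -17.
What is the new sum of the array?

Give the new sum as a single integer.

Answer: 15

Derivation:
Old value at index 6: 39
New value at index 6: -17
Delta = -17 - 39 = -56
New sum = old_sum + delta = 71 + (-56) = 15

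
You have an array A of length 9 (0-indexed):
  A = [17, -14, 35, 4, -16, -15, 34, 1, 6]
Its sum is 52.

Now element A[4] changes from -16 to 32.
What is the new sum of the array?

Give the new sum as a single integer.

Answer: 100

Derivation:
Old value at index 4: -16
New value at index 4: 32
Delta = 32 - -16 = 48
New sum = old_sum + delta = 52 + (48) = 100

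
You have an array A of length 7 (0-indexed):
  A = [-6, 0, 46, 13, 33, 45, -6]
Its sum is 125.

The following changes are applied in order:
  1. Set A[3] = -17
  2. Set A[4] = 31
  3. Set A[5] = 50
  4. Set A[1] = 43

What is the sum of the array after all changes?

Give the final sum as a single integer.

Answer: 141

Derivation:
Initial sum: 125
Change 1: A[3] 13 -> -17, delta = -30, sum = 95
Change 2: A[4] 33 -> 31, delta = -2, sum = 93
Change 3: A[5] 45 -> 50, delta = 5, sum = 98
Change 4: A[1] 0 -> 43, delta = 43, sum = 141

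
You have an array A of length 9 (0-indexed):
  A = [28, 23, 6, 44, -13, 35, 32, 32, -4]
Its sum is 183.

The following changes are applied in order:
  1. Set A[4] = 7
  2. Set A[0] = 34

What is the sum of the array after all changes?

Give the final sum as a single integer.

Initial sum: 183
Change 1: A[4] -13 -> 7, delta = 20, sum = 203
Change 2: A[0] 28 -> 34, delta = 6, sum = 209

Answer: 209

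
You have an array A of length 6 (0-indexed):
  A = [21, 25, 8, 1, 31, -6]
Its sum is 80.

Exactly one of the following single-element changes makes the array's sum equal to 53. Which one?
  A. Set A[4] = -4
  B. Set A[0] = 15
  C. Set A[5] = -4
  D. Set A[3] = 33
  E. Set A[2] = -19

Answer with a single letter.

Answer: E

Derivation:
Option A: A[4] 31->-4, delta=-35, new_sum=80+(-35)=45
Option B: A[0] 21->15, delta=-6, new_sum=80+(-6)=74
Option C: A[5] -6->-4, delta=2, new_sum=80+(2)=82
Option D: A[3] 1->33, delta=32, new_sum=80+(32)=112
Option E: A[2] 8->-19, delta=-27, new_sum=80+(-27)=53 <-- matches target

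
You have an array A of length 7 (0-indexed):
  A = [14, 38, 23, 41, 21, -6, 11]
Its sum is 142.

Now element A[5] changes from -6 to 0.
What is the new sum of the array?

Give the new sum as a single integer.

Answer: 148

Derivation:
Old value at index 5: -6
New value at index 5: 0
Delta = 0 - -6 = 6
New sum = old_sum + delta = 142 + (6) = 148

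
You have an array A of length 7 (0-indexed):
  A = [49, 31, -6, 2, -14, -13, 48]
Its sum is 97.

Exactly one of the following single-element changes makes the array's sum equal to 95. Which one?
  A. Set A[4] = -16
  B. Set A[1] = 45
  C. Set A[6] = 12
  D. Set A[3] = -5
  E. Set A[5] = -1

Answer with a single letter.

Option A: A[4] -14->-16, delta=-2, new_sum=97+(-2)=95 <-- matches target
Option B: A[1] 31->45, delta=14, new_sum=97+(14)=111
Option C: A[6] 48->12, delta=-36, new_sum=97+(-36)=61
Option D: A[3] 2->-5, delta=-7, new_sum=97+(-7)=90
Option E: A[5] -13->-1, delta=12, new_sum=97+(12)=109

Answer: A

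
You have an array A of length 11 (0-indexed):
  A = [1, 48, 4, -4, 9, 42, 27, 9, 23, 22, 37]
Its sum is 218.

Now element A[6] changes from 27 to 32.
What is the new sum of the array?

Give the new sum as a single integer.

Answer: 223

Derivation:
Old value at index 6: 27
New value at index 6: 32
Delta = 32 - 27 = 5
New sum = old_sum + delta = 218 + (5) = 223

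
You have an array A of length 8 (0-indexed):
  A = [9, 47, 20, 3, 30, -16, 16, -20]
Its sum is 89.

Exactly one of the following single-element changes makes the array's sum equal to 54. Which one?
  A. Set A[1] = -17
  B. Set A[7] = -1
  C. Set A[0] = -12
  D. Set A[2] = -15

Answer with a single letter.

Answer: D

Derivation:
Option A: A[1] 47->-17, delta=-64, new_sum=89+(-64)=25
Option B: A[7] -20->-1, delta=19, new_sum=89+(19)=108
Option C: A[0] 9->-12, delta=-21, new_sum=89+(-21)=68
Option D: A[2] 20->-15, delta=-35, new_sum=89+(-35)=54 <-- matches target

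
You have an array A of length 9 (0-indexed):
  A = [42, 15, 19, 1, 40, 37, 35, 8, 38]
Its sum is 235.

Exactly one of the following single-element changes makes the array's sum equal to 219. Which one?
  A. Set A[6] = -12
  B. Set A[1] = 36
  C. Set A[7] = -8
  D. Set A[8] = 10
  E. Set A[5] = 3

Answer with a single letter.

Answer: C

Derivation:
Option A: A[6] 35->-12, delta=-47, new_sum=235+(-47)=188
Option B: A[1] 15->36, delta=21, new_sum=235+(21)=256
Option C: A[7] 8->-8, delta=-16, new_sum=235+(-16)=219 <-- matches target
Option D: A[8] 38->10, delta=-28, new_sum=235+(-28)=207
Option E: A[5] 37->3, delta=-34, new_sum=235+(-34)=201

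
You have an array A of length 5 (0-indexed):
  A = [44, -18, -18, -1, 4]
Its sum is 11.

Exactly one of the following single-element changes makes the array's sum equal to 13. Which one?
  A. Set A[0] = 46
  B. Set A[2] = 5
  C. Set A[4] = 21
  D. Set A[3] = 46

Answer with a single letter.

Option A: A[0] 44->46, delta=2, new_sum=11+(2)=13 <-- matches target
Option B: A[2] -18->5, delta=23, new_sum=11+(23)=34
Option C: A[4] 4->21, delta=17, new_sum=11+(17)=28
Option D: A[3] -1->46, delta=47, new_sum=11+(47)=58

Answer: A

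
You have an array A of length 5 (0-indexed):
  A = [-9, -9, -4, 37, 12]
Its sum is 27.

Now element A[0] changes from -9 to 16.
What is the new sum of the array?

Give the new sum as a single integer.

Old value at index 0: -9
New value at index 0: 16
Delta = 16 - -9 = 25
New sum = old_sum + delta = 27 + (25) = 52

Answer: 52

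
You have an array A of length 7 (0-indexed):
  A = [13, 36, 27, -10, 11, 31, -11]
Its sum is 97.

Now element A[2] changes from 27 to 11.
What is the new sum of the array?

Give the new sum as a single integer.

Old value at index 2: 27
New value at index 2: 11
Delta = 11 - 27 = -16
New sum = old_sum + delta = 97 + (-16) = 81

Answer: 81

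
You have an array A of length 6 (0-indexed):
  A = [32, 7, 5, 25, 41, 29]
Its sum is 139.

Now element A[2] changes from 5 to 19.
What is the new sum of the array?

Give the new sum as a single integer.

Answer: 153

Derivation:
Old value at index 2: 5
New value at index 2: 19
Delta = 19 - 5 = 14
New sum = old_sum + delta = 139 + (14) = 153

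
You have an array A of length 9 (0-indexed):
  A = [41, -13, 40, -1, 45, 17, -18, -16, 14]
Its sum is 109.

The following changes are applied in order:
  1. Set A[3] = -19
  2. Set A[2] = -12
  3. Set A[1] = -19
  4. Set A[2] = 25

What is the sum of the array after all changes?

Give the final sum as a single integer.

Answer: 70

Derivation:
Initial sum: 109
Change 1: A[3] -1 -> -19, delta = -18, sum = 91
Change 2: A[2] 40 -> -12, delta = -52, sum = 39
Change 3: A[1] -13 -> -19, delta = -6, sum = 33
Change 4: A[2] -12 -> 25, delta = 37, sum = 70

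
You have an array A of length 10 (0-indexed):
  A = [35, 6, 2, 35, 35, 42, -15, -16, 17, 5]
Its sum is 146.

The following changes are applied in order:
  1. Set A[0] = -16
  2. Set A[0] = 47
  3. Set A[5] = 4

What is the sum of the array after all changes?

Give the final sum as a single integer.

Answer: 120

Derivation:
Initial sum: 146
Change 1: A[0] 35 -> -16, delta = -51, sum = 95
Change 2: A[0] -16 -> 47, delta = 63, sum = 158
Change 3: A[5] 42 -> 4, delta = -38, sum = 120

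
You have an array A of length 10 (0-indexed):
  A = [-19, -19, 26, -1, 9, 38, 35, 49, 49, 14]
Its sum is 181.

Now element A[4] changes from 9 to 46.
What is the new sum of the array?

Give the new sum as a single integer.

Old value at index 4: 9
New value at index 4: 46
Delta = 46 - 9 = 37
New sum = old_sum + delta = 181 + (37) = 218

Answer: 218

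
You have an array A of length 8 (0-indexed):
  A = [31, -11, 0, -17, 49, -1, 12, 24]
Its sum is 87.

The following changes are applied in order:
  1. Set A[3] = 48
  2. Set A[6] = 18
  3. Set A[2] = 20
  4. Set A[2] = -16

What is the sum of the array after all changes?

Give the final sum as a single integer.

Answer: 142

Derivation:
Initial sum: 87
Change 1: A[3] -17 -> 48, delta = 65, sum = 152
Change 2: A[6] 12 -> 18, delta = 6, sum = 158
Change 3: A[2] 0 -> 20, delta = 20, sum = 178
Change 4: A[2] 20 -> -16, delta = -36, sum = 142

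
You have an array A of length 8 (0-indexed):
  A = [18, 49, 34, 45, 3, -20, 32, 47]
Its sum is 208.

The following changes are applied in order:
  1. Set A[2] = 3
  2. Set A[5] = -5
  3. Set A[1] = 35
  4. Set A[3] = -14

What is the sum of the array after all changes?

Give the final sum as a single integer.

Initial sum: 208
Change 1: A[2] 34 -> 3, delta = -31, sum = 177
Change 2: A[5] -20 -> -5, delta = 15, sum = 192
Change 3: A[1] 49 -> 35, delta = -14, sum = 178
Change 4: A[3] 45 -> -14, delta = -59, sum = 119

Answer: 119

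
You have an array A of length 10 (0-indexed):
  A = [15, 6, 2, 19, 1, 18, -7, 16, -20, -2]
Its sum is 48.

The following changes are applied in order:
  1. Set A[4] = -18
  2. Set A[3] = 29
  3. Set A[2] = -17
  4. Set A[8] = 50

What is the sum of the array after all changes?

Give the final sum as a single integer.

Answer: 90

Derivation:
Initial sum: 48
Change 1: A[4] 1 -> -18, delta = -19, sum = 29
Change 2: A[3] 19 -> 29, delta = 10, sum = 39
Change 3: A[2] 2 -> -17, delta = -19, sum = 20
Change 4: A[8] -20 -> 50, delta = 70, sum = 90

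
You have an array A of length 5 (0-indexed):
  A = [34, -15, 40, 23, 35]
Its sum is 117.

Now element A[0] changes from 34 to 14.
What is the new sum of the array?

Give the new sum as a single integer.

Answer: 97

Derivation:
Old value at index 0: 34
New value at index 0: 14
Delta = 14 - 34 = -20
New sum = old_sum + delta = 117 + (-20) = 97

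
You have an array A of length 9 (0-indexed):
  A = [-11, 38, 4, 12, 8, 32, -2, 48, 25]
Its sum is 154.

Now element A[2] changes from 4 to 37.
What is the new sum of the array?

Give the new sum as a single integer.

Old value at index 2: 4
New value at index 2: 37
Delta = 37 - 4 = 33
New sum = old_sum + delta = 154 + (33) = 187

Answer: 187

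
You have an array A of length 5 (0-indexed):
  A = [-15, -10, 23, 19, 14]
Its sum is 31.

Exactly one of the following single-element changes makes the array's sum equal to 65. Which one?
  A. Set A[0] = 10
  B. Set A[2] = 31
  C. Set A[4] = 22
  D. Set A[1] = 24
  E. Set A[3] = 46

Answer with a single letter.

Option A: A[0] -15->10, delta=25, new_sum=31+(25)=56
Option B: A[2] 23->31, delta=8, new_sum=31+(8)=39
Option C: A[4] 14->22, delta=8, new_sum=31+(8)=39
Option D: A[1] -10->24, delta=34, new_sum=31+(34)=65 <-- matches target
Option E: A[3] 19->46, delta=27, new_sum=31+(27)=58

Answer: D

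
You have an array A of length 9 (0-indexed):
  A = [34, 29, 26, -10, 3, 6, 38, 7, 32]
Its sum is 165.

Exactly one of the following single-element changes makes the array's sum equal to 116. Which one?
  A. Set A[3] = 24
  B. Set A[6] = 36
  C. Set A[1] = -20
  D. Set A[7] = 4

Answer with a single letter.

Answer: C

Derivation:
Option A: A[3] -10->24, delta=34, new_sum=165+(34)=199
Option B: A[6] 38->36, delta=-2, new_sum=165+(-2)=163
Option C: A[1] 29->-20, delta=-49, new_sum=165+(-49)=116 <-- matches target
Option D: A[7] 7->4, delta=-3, new_sum=165+(-3)=162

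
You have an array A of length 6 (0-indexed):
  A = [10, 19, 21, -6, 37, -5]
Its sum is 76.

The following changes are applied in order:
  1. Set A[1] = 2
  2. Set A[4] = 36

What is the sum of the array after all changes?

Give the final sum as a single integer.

Answer: 58

Derivation:
Initial sum: 76
Change 1: A[1] 19 -> 2, delta = -17, sum = 59
Change 2: A[4] 37 -> 36, delta = -1, sum = 58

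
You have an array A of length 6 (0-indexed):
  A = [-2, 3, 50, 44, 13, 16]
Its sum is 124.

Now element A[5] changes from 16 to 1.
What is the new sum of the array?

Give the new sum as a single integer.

Answer: 109

Derivation:
Old value at index 5: 16
New value at index 5: 1
Delta = 1 - 16 = -15
New sum = old_sum + delta = 124 + (-15) = 109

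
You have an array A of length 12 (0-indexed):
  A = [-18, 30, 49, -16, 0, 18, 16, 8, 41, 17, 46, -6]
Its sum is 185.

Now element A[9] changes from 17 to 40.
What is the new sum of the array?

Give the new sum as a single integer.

Answer: 208

Derivation:
Old value at index 9: 17
New value at index 9: 40
Delta = 40 - 17 = 23
New sum = old_sum + delta = 185 + (23) = 208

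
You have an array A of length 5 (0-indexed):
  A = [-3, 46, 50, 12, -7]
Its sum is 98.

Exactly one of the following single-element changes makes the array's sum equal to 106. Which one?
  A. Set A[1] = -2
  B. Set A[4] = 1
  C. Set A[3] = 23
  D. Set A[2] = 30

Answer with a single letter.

Answer: B

Derivation:
Option A: A[1] 46->-2, delta=-48, new_sum=98+(-48)=50
Option B: A[4] -7->1, delta=8, new_sum=98+(8)=106 <-- matches target
Option C: A[3] 12->23, delta=11, new_sum=98+(11)=109
Option D: A[2] 50->30, delta=-20, new_sum=98+(-20)=78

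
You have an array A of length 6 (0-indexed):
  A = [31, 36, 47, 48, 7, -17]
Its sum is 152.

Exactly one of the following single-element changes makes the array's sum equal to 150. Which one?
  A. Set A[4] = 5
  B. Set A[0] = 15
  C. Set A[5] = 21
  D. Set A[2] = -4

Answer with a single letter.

Answer: A

Derivation:
Option A: A[4] 7->5, delta=-2, new_sum=152+(-2)=150 <-- matches target
Option B: A[0] 31->15, delta=-16, new_sum=152+(-16)=136
Option C: A[5] -17->21, delta=38, new_sum=152+(38)=190
Option D: A[2] 47->-4, delta=-51, new_sum=152+(-51)=101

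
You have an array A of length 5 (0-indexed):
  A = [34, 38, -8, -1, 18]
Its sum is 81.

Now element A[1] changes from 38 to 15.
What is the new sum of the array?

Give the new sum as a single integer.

Answer: 58

Derivation:
Old value at index 1: 38
New value at index 1: 15
Delta = 15 - 38 = -23
New sum = old_sum + delta = 81 + (-23) = 58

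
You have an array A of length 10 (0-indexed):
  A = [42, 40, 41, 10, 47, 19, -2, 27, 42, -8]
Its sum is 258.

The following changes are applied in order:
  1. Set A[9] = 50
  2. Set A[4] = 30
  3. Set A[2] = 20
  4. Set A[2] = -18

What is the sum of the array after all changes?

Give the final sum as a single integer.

Initial sum: 258
Change 1: A[9] -8 -> 50, delta = 58, sum = 316
Change 2: A[4] 47 -> 30, delta = -17, sum = 299
Change 3: A[2] 41 -> 20, delta = -21, sum = 278
Change 4: A[2] 20 -> -18, delta = -38, sum = 240

Answer: 240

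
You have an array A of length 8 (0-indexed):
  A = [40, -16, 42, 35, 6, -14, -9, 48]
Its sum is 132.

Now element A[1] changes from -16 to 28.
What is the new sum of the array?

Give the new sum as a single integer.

Old value at index 1: -16
New value at index 1: 28
Delta = 28 - -16 = 44
New sum = old_sum + delta = 132 + (44) = 176

Answer: 176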